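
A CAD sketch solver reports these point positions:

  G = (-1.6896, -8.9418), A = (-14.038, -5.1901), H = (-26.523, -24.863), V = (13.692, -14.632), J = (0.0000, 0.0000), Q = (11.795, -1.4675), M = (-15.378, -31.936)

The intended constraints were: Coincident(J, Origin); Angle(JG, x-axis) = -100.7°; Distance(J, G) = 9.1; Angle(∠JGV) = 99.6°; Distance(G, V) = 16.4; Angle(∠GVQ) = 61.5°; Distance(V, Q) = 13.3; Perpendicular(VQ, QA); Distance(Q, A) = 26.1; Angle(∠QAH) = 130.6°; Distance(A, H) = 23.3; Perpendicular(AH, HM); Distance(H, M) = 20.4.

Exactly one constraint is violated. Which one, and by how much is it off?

Distance(H, M) = 20.4 — off by 7.20.

J = (0.00, 0.00) ✓; JG at -100.7° ✓; |JG| = 9.100 ✓; ∠JGV = 99.60° ✓; |GV| = 16.40 ✓; ∠GVQ = 61.50° ✓; |VQ| = 13.30 ✓; ∠(VQ, QA) = 90.00° ✓; |QA| = 26.10 ✓; ∠QAH = 130.6° ✓; |AH| = 23.30 ✓; ∠(AH, HM) = 90.00° ✓; |HM| = 13.20 ✗.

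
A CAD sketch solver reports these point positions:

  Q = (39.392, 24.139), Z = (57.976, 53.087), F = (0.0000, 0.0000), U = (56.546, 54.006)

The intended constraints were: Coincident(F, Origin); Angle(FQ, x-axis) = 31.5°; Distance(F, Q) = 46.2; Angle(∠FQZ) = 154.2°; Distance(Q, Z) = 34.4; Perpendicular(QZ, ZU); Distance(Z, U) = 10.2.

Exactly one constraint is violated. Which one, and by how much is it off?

Distance(Z, U) = 10.2 — off by 8.50.

F = (0.00, 0.00) ✓; FQ at 31.50° ✓; |FQ| = 46.20 ✓; ∠FQZ = 154.2° ✓; |QZ| = 34.40 ✓; ∠(QZ, ZU) = 89.97° ✓; |ZU| = 1.700 ✗.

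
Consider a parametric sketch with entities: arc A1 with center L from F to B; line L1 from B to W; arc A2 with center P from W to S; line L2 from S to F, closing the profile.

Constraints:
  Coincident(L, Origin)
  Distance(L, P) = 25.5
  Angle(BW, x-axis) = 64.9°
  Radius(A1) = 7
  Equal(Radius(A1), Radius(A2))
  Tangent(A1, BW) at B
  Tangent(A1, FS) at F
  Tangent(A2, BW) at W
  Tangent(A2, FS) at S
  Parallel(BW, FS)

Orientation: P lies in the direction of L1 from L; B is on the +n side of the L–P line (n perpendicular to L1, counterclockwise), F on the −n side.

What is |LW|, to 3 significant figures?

26.4

The slot axis is L1's direction at 64.9°, so u = (cos 64.9°, sin 64.9°) = (0.424, 0.906) and n = (−sin 64.9°, cos 64.9°) = (-0.906, 0.424). L is at the origin and P lies 25.5 along u from L, so P = 25.5·u = (10.8, 23.1). Tangency of A1 to both parallel lines with radius 7.0 puts B and F at L ± 7.0·n: B = (-6.34, 2.97), F = (6.34, -2.97). Equal radii place W and S the same way about P: W = P + 7.0·n = (4.48, 26.1), S = P − 7.0·n = (17.2, 20.1). Then |LW| = |W − L| = 26.4.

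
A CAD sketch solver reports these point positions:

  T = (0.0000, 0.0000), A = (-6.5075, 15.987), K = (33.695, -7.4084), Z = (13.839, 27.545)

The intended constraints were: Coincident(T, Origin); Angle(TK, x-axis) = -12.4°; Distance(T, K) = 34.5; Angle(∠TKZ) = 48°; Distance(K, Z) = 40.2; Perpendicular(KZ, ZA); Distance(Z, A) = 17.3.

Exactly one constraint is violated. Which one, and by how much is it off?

Distance(Z, A) = 17.3 — off by 6.10.

T = (0.00, 0.00) ✓; TK at -12.40° ✓; |TK| = 34.50 ✓; ∠TKZ = 48.00° ✓; |KZ| = 40.20 ✓; ∠(KZ, ZA) = 90.00° ✓; |ZA| = 23.40 ✗.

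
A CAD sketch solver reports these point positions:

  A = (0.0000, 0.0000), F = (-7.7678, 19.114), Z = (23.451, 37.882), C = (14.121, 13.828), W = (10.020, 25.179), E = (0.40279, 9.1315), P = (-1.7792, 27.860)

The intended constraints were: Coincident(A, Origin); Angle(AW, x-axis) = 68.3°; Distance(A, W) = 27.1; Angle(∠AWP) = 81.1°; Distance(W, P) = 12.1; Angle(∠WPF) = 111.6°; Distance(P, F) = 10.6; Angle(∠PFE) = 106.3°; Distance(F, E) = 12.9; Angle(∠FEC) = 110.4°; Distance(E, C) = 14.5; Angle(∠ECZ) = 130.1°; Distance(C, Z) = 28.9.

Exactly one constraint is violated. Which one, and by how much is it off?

Distance(C, Z) = 28.9 — off by 3.10.

A = (0.00, 0.00) ✓; AW at 68.30° ✓; |AW| = 27.10 ✓; ∠AWP = 81.10° ✓; |WP| = 12.10 ✓; ∠WPF = 111.6° ✓; |PF| = 10.60 ✓; ∠PFE = 106.3° ✓; |FE| = 12.90 ✓; ∠FEC = 110.4° ✓; |EC| = 14.50 ✓; ∠ECZ = 130.1° ✓; |CZ| = 25.80 ✗.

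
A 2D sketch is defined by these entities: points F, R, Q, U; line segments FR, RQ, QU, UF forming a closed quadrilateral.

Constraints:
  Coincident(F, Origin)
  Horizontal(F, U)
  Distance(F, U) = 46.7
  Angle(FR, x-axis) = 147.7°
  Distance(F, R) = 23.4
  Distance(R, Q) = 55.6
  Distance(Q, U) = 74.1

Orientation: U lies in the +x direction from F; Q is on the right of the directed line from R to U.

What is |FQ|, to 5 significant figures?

44.948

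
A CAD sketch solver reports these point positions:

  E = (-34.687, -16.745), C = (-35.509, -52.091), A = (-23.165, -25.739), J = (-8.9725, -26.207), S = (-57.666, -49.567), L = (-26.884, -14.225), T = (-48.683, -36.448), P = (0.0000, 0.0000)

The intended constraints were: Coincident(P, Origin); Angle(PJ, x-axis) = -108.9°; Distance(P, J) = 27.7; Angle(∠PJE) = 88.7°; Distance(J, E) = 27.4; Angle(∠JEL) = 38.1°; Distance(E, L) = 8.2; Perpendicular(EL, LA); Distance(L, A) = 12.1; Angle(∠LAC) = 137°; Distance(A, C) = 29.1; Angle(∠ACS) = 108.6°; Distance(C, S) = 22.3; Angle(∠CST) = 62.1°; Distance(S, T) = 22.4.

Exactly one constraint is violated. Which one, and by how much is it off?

Distance(S, T) = 22.4 — off by 6.50.

P = (0.00, 0.00) ✓; PJ at -108.9° ✓; |PJ| = 27.70 ✓; ∠PJE = 88.70° ✓; |JE| = 27.40 ✓; ∠JEL = 38.10° ✓; |EL| = 8.200 ✓; ∠(EL, LA) = 90.00° ✓; |LA| = 12.10 ✓; ∠LAC = 137.0° ✓; |AC| = 29.10 ✓; ∠ACS = 108.6° ✓; |CS| = 22.30 ✓; ∠CST = 62.10° ✓; |ST| = 15.90 ✗.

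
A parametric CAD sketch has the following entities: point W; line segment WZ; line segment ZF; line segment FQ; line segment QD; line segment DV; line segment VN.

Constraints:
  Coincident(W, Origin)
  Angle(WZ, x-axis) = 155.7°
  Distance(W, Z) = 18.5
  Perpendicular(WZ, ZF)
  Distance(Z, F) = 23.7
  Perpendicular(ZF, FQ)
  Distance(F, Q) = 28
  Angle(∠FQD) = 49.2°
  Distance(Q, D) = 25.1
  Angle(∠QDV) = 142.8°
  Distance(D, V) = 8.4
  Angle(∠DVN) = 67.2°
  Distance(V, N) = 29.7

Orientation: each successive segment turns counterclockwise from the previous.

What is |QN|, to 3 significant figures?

20.8

∠QDV = 142.8° gives DV at 144° from the x-axis; with |DV| = 8.4, V = (-15.0, 3.53). ∠DVN = 67.2° gives VN at -104° from the x-axis; with |VN| = 29.7, N = (-21.9, -25.3). Then |QN| = |N − Q| = 20.8.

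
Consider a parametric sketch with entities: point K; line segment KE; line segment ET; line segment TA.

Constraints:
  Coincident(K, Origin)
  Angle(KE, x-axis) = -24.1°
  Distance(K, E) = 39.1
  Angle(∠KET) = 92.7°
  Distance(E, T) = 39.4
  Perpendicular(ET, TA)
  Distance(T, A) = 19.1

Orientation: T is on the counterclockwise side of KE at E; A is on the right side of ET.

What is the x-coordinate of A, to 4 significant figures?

70.50

K is at the origin; KE runs at -24.1° with length 39.1, so E = 39.1·(cos -24.1°, sin -24.1°) = (35.69, -15.97). ∠KET = 92.7°, so ET runs at -24.1° + (180° − 92.7°) = 63.20° from the x-axis; with |ET| = 39.4, T = E + 39.4·(cos 63.20°, sin 63.20°) = (53.46, 19.20). The perpendicularity gives TA at right angles to ET; with |TA| = 19.1 on the right of ET, A = T + 19.1·(0.8926, -0.4509) = (70.50, 10.59). So A.x = 70.50.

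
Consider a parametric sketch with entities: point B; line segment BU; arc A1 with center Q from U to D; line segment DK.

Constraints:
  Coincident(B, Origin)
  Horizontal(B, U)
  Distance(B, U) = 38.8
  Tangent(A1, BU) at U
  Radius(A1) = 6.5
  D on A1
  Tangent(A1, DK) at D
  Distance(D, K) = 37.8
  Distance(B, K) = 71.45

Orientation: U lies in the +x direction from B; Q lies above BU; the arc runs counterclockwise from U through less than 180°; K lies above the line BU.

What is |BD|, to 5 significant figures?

44.878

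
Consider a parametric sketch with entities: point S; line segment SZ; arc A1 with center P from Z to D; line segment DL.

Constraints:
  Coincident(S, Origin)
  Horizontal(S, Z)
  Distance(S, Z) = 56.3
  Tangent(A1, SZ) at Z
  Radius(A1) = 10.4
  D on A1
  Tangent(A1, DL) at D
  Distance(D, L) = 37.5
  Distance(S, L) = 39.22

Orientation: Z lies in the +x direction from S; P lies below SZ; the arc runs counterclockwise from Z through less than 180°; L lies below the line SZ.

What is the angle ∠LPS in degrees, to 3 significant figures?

43.1°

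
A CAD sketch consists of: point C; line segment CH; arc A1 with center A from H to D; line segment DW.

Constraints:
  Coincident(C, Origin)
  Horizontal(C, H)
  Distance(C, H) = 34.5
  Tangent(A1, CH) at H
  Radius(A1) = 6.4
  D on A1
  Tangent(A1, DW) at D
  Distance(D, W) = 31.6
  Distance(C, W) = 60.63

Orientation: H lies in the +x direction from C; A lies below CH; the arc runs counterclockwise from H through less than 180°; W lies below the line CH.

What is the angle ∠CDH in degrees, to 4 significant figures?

95.85°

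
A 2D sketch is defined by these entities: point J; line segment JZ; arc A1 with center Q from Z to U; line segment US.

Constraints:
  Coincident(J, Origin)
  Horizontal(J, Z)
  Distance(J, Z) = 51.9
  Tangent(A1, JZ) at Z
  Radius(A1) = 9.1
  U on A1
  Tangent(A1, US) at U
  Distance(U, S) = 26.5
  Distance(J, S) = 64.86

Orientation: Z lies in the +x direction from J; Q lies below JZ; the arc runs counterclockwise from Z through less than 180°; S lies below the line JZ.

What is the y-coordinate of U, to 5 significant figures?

-12.455

J is at the origin; J and Z share the same y with |JZ| = 51.9 and Z on the +x side, so Z = (51.900, 0.0000). Since A1 is tangent to JZ there, QZ ⟂ JZ, so Q = Z + (0, -9.1) = (51.900, -9.1000). Since QU ⟂ US (tangency), |QS| = √(9.1² + 26.5²) = 28.019 regardless of where U sits on A1. So S lies on both circle(J, 64.86) and circle(Q, 28.019); the below-JZ intersection is S = (53.210, -37.088). U is the foot of the tangent from S: U = (43.441, -12.455).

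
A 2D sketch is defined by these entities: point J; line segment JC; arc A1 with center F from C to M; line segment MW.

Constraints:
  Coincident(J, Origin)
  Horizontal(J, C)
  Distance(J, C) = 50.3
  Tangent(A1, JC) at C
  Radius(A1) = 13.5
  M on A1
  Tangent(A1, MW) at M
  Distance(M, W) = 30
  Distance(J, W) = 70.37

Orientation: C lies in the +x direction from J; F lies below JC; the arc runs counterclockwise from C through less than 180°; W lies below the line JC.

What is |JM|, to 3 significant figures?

43.4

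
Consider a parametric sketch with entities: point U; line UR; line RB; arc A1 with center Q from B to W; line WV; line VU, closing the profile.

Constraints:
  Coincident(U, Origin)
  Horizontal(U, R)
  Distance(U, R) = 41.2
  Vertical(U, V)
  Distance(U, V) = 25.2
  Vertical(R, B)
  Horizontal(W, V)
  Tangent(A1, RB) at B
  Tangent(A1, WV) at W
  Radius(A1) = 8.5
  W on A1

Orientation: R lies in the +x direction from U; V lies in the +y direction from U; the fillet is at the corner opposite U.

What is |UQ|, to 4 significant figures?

36.72

U is at the origin; U and R share the same y with |UR| = 41.2 and R on the +x side, so R = (41.20, 0.000). UV is vertical with |UV| = 25.2 and V on the +y side, so V = (0.000, 25.20). The virtual corner opposite U is at (41.20, 25.20). Since A1 is tangent to RB there, QB ⟂ RB and since A1 is tangent to WV there, QW ⟂ WV, with radius 8.5, so the center Q sits 8.5 in from both sides at Q = (32.70, 16.70). Then |UQ| = |Q − U| = 36.72.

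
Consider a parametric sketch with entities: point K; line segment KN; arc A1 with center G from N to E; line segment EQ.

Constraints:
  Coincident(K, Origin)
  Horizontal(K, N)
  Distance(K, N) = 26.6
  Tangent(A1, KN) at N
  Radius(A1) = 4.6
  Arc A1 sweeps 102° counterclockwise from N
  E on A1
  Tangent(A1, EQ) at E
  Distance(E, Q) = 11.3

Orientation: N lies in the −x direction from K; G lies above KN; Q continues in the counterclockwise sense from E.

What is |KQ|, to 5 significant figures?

29.558

K is at the origin; K and N share the same y with |KN| = 26.6 and N on the −x side, so N = (-26.600, 0.0000). Since A1 is tangent to KN there, GN ⟂ KN, so G = N + (0, 4.6) = (-26.600, 4.6000). On A1, N sits at bearing -90° from G; a 102° counterclockwise sweep puts E at bearing 12°, so E = G + 4.6·(cos 12°, sin 12°) = (-22.101, 5.5564). Tangency of A1 to EQ means the radius GE is perpendicular to EQ, so EQ runs along (−sin 12°, cos 12°); with |EQ| = 11.3, Q = (-24.450, 16.609). Then |KQ| = |Q − K| = 29.558.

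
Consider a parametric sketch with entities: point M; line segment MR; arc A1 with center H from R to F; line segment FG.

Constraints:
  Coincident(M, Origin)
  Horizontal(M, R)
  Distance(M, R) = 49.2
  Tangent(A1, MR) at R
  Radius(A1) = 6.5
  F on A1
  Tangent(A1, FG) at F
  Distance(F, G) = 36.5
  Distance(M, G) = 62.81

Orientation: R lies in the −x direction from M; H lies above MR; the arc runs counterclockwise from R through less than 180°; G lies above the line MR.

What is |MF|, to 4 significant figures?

43.28

Checks: |HF| = 6.500 ✓; ∠(HF, FG) = 90.00° ✓; |FG| = 36.50 ✓; |MG| = 62.81 ✓.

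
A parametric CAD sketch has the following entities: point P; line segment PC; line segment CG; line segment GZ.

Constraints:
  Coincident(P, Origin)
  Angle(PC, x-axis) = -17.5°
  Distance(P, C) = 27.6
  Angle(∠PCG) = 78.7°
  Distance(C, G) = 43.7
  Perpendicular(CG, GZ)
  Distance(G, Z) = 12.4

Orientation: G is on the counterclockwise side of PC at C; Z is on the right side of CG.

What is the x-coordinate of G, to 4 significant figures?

31.04

P is at the origin; PC runs at -17.5° with length 27.6, so C = 27.6·(cos -17.5°, sin -17.5°) = (26.32, -8.299). ∠PCG = 78.7°, so CG runs at -17.5° + (180° − 78.7°) = 83.80° from the x-axis; with |CG| = 43.7, G = C + 43.7·(cos 83.80°, sin 83.80°) = (31.04, 35.14). So G.x = 31.04.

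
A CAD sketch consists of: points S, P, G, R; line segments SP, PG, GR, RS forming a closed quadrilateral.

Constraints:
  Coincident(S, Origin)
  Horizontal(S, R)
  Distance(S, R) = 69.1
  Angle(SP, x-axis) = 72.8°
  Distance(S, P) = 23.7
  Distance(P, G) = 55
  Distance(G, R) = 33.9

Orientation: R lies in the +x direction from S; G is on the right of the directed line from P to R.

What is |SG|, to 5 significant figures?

46.284

S is at the origin; S and R share the same y with |SR| = 69.1 and R in +x, so R = (69.1, 0). SP runs at 72.8° with |SP| = 23.7, so P = (7.0083, 22.640). G is determined by |PG| = 55.0 and |GR| = 33.9 together: it lies at the intersection of circle(P, 55.0) and circle(R, 33.9). With |PR| = 66.091, the foot of the radical line on PR is 47.236 from P and the perpendicular offset is √(55.0² − 47.236²) = 28.173. Taking the right-of-PR solution: G = (41.736, -20.010).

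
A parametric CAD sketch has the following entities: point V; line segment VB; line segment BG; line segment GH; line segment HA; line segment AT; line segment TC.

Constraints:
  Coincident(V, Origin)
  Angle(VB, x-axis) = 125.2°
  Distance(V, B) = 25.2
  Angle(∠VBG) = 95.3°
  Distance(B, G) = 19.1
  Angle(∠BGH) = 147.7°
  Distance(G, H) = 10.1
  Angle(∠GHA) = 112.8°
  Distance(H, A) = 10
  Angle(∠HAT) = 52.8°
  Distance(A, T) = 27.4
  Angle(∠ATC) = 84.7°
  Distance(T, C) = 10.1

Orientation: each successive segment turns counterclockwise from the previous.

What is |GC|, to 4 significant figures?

11.59

V is at the origin; VB runs at 125.2° with length 25.2, so B = (-14.53, 20.59). ∠VBG = 95.3° gives BG at -150.1° from the x-axis; with |BG| = 19.1, G = (-31.08, 11.07). ∠BGH = 147.7° gives GH at -117.8° from the x-axis; with |GH| = 10.1, H = (-35.79, 2.137). ∠GHA = 112.8° gives HA at -50.60° from the x-axis; with |HA| = 10.0, A = (-29.45, -5.591). ∠HAT = 52.8° gives AT at 76.60° from the x-axis; with |AT| = 27.4, T = (-23.10, 21.06). ∠ATC = 84.7° gives TC at 171.9° from the x-axis; with |TC| = 10.1, C = (-33.10, 22.49). Then |GC| = |C − G| = 11.59.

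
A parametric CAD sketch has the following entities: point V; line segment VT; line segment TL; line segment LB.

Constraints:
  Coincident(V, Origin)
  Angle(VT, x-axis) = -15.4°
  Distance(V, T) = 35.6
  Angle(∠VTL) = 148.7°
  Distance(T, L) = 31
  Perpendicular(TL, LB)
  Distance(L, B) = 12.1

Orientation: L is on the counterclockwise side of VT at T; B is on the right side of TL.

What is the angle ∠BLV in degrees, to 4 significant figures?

106.8°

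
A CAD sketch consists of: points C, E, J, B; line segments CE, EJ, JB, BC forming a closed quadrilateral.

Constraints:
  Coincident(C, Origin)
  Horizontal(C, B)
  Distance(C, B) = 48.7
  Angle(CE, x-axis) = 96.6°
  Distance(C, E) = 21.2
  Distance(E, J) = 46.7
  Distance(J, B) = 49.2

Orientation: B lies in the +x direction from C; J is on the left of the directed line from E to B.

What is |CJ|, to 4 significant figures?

59.65

Checks: |EJ| = 46.70 ✓; |JB| = 49.20 ✓.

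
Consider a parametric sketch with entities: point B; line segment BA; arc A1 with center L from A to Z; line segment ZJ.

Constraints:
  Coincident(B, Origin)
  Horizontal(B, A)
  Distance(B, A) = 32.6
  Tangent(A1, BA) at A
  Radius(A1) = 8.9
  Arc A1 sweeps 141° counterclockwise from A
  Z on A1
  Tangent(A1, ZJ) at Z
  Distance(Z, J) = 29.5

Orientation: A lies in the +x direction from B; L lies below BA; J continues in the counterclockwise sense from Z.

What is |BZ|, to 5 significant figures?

31.291

B is at the origin; B and A share the same y with |BA| = 32.6 and A on the +x side, so A = (32.600, 0.0000). Tangency of A1 to BA means the radius LA is perpendicular to BA, so L = A + (0, -8.9) = (32.600, -8.9000). On A1, A sits at bearing 90° from L; a 141° counterclockwise sweep puts Z at bearing 231°, so Z = L + 8.9·(cos 231°, sin 231°) = (26.999, -15.817). Then |BZ| = |Z − B| = 31.291.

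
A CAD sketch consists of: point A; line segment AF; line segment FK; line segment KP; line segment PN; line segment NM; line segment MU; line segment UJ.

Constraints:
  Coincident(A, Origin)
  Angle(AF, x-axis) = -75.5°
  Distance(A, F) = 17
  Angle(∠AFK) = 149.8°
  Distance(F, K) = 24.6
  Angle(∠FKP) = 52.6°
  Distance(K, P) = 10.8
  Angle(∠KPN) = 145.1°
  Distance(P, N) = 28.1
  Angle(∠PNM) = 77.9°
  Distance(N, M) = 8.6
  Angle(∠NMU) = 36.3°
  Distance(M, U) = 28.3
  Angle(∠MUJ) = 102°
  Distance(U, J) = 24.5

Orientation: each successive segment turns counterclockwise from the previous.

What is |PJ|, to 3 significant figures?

46.9

A is at the origin; AF runs at -75.5° with length 17.0, so F = (4.26, -16.5). ∠AFK = 149.8° gives FK at -45.3° from the x-axis; with |FK| = 24.6, K = (21.6, -33.9). ∠FKP = 52.6° gives KP at 82.1° from the x-axis; with |KP| = 10.8, P = (23.0, -23.2). ∠KPN = 145.1° gives PN at 117° from the x-axis; with |PN| = 28.1, N = (10.3, 1.79). ∠PNM = 77.9° gives NM at -141° from the x-axis; with |NM| = 8.6, M = (3.61, -3.63). ∠NMU = 36.3° gives MU at 2.80° from the x-axis; with |MU| = 28.3, U = (31.9, -2.25). ∠MUJ = 102.0° gives UJ at 80.8° from the x-axis; with |UJ| = 24.5, J = (35.8, 21.9). Then |PJ| = |J − P| = 46.9.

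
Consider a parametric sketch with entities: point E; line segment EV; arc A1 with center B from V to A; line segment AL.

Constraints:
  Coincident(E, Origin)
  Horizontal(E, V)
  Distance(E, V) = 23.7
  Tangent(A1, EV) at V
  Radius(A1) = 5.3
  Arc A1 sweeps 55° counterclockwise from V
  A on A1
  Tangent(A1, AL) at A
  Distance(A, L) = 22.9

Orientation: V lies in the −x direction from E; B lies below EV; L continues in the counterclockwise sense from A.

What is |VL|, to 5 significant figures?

27.335

E is at the origin; EV is horizontal with |EV| = 23.7 and V on the −x side, so V = (-23.700, 0.0000). Tangency of A1 to EV means the radius BV is perpendicular to EV, so B = V + (0, -5.3) = (-23.700, -5.3000). On A1, V sits at bearing 90° from B; a 55° counterclockwise sweep puts A at bearing 145°, so A = B + 5.3·(cos 145°, sin 145°) = (-28.042, -2.2600). Since A1 is tangent to AL there, BA ⟂ AL, so AL runs along (−sin 145°, cos 145°); with |AL| = 22.9, L = (-41.176, -21.019). Then |VL| = |L − V| = 27.335.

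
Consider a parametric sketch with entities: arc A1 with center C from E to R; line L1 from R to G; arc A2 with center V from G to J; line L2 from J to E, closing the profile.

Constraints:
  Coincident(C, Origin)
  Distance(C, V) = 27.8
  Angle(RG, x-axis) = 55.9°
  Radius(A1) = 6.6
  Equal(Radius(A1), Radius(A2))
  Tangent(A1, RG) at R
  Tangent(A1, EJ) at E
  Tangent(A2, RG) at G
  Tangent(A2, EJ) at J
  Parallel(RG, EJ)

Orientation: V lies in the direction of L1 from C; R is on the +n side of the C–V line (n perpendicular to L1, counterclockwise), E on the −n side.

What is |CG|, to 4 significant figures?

28.57

The slot axis is L1's direction at 55.9°, so u = (cos 55.9°, sin 55.9°) = (0.5606, 0.8281) and n = (−sin 55.9°, cos 55.9°) = (-0.8281, 0.5606). C is at the origin and V lies 27.8 along u from C, so V = 27.8·u = (15.59, 23.02). Tangency of A1 to both parallel lines with radius 6.6 puts R and E at C ± 6.6·n: R = (-5.465, 3.700), E = (5.465, -3.700). Equal radii place G and J the same way about V: G = V + 6.6·n = (10.12, 26.72), J = V − 6.6·n = (21.05, 19.32). Then |CG| = |G − C| = 28.57.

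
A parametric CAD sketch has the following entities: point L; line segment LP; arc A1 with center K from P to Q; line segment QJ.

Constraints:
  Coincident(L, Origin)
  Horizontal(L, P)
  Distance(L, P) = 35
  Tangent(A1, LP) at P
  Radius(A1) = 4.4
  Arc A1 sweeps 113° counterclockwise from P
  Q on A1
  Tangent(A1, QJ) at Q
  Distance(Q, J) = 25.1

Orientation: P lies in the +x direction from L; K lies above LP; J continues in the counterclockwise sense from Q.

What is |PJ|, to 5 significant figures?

29.786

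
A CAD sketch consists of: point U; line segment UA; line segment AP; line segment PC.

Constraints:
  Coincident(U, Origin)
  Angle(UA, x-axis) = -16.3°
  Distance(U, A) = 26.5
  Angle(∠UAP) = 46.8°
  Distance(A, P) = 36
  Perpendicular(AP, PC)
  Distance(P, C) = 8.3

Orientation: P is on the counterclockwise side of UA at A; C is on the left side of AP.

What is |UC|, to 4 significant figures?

20.98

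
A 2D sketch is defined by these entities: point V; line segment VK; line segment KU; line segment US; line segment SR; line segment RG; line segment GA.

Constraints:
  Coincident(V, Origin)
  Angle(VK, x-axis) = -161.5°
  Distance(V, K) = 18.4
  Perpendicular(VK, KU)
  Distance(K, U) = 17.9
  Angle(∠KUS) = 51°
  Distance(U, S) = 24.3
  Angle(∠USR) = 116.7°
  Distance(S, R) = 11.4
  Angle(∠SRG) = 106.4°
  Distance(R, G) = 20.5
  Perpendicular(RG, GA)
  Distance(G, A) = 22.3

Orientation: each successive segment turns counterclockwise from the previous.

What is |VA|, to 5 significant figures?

26.931

∠SRG = 106.4° gives RG at -165.60° from the x-axis; with |RG| = 20.5, G = (-24.406, 2.3750). RG ⟂ GA, so GA runs at -75.600°; with |GA| = 22.3, A = (-18.860, -19.224). Then |VA| = |A − V| = 26.931.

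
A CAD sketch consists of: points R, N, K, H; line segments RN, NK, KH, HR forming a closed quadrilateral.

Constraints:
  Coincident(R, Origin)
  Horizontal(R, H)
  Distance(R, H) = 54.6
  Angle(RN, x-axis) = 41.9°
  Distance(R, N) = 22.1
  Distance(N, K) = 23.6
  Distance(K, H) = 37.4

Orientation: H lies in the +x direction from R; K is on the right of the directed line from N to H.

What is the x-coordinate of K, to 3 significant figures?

18.2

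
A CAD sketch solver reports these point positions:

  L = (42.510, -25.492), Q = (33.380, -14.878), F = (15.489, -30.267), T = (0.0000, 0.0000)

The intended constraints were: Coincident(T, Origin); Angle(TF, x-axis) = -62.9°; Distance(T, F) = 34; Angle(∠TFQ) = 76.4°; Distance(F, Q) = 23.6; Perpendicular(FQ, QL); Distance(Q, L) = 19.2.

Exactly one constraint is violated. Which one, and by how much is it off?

Distance(Q, L) = 19.2 — off by 5.20.

T = (0.00, 0.00) ✓; TF at -62.90° ✓; |TF| = 34.00 ✓; ∠TFQ = 76.40° ✓; |FQ| = 23.60 ✓; ∠(FQ, QL) = 90.00° ✓; |QL| = 14.00 ✗.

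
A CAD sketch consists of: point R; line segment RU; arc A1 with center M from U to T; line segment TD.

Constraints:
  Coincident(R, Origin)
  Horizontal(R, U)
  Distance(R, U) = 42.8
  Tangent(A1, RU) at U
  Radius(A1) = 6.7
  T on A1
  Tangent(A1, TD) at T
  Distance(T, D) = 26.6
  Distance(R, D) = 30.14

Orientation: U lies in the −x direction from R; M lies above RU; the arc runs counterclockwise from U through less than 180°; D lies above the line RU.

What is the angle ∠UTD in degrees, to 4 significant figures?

155.6°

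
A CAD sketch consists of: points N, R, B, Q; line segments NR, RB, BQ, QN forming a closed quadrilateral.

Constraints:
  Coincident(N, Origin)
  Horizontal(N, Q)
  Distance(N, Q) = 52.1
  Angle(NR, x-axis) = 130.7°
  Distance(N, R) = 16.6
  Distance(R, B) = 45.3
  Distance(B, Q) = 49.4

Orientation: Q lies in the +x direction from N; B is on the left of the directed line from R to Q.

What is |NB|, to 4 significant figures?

47.72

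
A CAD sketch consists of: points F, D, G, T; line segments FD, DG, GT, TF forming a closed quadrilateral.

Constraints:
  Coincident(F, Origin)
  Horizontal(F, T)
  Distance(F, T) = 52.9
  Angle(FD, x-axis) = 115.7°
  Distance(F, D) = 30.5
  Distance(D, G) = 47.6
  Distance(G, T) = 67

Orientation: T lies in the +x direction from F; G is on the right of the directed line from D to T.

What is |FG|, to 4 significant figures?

22.90

Checks: |DG| = 47.60 ✓; |GT| = 67.00 ✓.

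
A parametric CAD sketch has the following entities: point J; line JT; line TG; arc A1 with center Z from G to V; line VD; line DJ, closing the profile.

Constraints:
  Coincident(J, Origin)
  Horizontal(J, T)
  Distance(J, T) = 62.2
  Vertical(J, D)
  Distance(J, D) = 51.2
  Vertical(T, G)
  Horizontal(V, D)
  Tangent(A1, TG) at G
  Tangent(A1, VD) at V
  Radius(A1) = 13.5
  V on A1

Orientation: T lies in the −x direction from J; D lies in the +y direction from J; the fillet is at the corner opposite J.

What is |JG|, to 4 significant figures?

72.73

J is at the origin; JT is horizontal with |JT| = 62.2 and T on the −x side, so T = (-62.20, 0.000). JD is vertical with |JD| = 51.2 and D on the +y side, so D = (0.000, 51.20). The virtual corner opposite J is at (-62.20, 51.20). A1 meets TG tangentially, so ZG is at right angles to TG and the tangent condition forces ZV to be normal to VD, with radius 13.5, so the center Z sits 13.5 in from both sides at Z = (-48.70, 37.70). That places the tangent points at G = (-62.20, 37.70) on TG and V = (-48.70, 51.20) on VD. Then |JG| = |G − J| = 72.73.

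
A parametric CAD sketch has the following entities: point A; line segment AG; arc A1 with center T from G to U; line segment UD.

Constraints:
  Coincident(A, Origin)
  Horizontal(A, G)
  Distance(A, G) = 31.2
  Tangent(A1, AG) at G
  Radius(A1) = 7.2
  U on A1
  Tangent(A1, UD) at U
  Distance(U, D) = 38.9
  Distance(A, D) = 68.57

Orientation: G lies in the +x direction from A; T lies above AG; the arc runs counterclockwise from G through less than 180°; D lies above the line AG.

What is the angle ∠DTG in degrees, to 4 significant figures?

136.5°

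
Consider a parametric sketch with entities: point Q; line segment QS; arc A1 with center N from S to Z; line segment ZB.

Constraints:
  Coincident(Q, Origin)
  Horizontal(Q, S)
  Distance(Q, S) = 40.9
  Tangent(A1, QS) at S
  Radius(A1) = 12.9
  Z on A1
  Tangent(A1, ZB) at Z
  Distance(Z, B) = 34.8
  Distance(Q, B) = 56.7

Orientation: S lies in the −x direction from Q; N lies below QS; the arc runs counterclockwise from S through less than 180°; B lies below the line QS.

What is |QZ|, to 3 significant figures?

55.2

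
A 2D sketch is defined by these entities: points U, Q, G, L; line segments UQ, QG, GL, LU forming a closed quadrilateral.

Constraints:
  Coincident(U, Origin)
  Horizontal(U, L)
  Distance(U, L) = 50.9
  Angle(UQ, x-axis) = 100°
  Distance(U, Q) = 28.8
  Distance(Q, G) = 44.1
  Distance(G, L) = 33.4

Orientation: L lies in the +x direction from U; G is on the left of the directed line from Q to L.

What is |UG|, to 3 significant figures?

50.0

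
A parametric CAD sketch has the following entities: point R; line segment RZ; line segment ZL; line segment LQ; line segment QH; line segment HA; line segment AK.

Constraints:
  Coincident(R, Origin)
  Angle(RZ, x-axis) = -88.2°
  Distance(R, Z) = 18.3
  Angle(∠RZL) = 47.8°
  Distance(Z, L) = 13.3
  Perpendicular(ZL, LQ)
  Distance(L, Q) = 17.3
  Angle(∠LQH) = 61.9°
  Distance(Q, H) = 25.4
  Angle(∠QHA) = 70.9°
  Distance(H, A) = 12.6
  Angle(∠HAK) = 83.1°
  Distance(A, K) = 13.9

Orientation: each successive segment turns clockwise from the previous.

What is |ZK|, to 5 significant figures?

11.545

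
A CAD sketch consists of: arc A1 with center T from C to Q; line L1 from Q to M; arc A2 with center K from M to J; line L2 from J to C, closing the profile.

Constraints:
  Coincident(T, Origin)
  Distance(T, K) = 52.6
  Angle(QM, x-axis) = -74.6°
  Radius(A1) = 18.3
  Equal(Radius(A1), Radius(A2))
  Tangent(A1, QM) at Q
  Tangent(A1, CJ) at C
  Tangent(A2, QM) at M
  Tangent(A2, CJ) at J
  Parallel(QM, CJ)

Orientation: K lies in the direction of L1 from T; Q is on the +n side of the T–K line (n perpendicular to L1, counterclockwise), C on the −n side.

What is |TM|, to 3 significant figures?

55.7

The slot axis is L1's direction at -74.6°, so u = (cos -74.6°, sin -74.6°) = (0.266, -0.964) and n = (−sin -74.6°, cos -74.6°) = (0.964, 0.266). T is at the origin and K lies 52.6 along u from T, so K = 52.6·u = (14.0, -50.7). Tangency of A1 to both parallel lines with radius 18.3 puts Q and C at T ± 18.3·n: Q = (17.6, 4.86), C = (-17.6, -4.86). Equal radii place M and J the same way about K: M = K + 18.3·n = (31.6, -45.9), J = K − 18.3·n = (-3.67, -55.6). Then |TM| = |M − T| = 55.7.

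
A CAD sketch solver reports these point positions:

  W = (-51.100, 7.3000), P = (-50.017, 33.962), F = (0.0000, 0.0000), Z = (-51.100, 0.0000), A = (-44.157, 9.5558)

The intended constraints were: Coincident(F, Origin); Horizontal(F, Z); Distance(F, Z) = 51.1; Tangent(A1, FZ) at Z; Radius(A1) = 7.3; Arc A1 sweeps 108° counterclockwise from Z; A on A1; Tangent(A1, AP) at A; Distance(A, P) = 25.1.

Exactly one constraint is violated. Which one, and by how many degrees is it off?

Tangent(A1, AP) at A — off by 4.50°.

F = (0.00, 0.00) ✓; F.y = 0.00, Z.y = 0.00 ✓; |FZ| = 51.10 ✓; ∠(WZ, ZF) = 90.00° ✓; |WZ| = 7.300 ✓; bearing(W→A) − bearing(W→Z) = 108.0° ✓; |WA| = 7.300 ✓; ∠(WA, AP) = 94.50° ✗; |AP| = 25.10 ✓.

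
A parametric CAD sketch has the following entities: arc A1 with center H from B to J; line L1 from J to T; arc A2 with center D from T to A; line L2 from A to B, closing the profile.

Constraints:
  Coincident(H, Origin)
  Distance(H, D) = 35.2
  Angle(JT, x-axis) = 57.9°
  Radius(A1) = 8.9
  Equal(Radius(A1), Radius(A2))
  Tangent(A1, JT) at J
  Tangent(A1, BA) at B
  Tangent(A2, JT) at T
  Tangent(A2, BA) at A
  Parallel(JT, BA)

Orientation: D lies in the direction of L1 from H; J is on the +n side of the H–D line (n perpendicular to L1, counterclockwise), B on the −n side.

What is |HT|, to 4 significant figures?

36.31

Tangency of A1 to both parallel lines with radius 8.9 puts J and B at H ± 8.9·n: J = (-7.539, 4.729), B = (7.539, -4.729). Equal radii place T and A the same way about D: T = D + 8.9·n = (11.17, 34.55), A = D − 8.9·n = (26.24, 25.09). Then |HT| = |T − H| = 36.31.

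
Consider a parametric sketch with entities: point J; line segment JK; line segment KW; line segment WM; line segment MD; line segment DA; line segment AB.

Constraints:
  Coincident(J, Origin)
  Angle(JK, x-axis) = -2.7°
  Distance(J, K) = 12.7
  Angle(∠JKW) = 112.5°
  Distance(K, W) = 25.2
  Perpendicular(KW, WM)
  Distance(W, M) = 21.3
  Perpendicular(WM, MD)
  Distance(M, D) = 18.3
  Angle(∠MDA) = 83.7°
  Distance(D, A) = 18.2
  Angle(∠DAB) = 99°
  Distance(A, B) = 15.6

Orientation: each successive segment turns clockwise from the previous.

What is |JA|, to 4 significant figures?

16.18

The perpendicularity gives MD at right angles to WM, so MD runs at 109.8°; with |MD| = 18.3, D = (-5.018, -14.31). ∠MDA = 83.7° gives DA at 13.50° from the x-axis; with |DA| = 18.2, A = (12.68, -10.06). Then |JA| = |A − J| = 16.18.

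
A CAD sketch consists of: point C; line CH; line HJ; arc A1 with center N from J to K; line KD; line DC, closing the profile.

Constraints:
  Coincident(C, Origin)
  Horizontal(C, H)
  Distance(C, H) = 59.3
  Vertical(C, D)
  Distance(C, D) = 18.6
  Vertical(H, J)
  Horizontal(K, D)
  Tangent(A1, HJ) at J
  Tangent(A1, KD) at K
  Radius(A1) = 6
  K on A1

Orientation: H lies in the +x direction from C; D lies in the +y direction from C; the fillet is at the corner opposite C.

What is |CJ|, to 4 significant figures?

60.62

C is at the origin; C and H share the same y with |CH| = 59.3 and H on the +x side, so H = (59.30, 0.000). C and D share the same x with |CD| = 18.6 and D on the +y side, so D = (0.000, 18.60). The virtual corner opposite C is at (59.30, 18.60). Since A1 is tangent to HJ there, NJ ⟂ HJ and tangency of A1 to KD means the radius NK is perpendicular to KD, with radius 6.0, so the center N sits 6.0 in from both sides at N = (53.30, 12.60). That places the tangent points at J = (59.30, 12.60) on HJ and K = (53.30, 18.60) on KD. Then |CJ| = |J − C| = 60.62.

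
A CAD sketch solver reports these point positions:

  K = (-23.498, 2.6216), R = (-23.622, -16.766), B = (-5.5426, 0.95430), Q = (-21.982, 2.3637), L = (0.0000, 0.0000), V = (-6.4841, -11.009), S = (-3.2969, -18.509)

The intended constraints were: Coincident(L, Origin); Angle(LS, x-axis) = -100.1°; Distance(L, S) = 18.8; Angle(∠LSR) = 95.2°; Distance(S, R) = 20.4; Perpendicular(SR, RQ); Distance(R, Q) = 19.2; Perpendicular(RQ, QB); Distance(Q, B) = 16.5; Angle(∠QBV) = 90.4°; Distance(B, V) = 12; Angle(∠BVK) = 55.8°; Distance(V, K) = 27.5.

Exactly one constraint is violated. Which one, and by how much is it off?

Distance(V, K) = 27.5 — off by 5.70.

L = (0.00, 0.00) ✓; LS at -100.1° ✓; |LS| = 18.80 ✓; ∠LSR = 95.20° ✓; |SR| = 20.40 ✓; ∠(SR, RQ) = 90.00° ✓; |RQ| = 19.20 ✓; ∠(RQ, QB) = 90.00° ✓; |QB| = 16.50 ✓; ∠QBV = 90.40° ✓; |BV| = 12.00 ✓; ∠BVK = 55.80° ✓; |VK| = 21.80 ✗.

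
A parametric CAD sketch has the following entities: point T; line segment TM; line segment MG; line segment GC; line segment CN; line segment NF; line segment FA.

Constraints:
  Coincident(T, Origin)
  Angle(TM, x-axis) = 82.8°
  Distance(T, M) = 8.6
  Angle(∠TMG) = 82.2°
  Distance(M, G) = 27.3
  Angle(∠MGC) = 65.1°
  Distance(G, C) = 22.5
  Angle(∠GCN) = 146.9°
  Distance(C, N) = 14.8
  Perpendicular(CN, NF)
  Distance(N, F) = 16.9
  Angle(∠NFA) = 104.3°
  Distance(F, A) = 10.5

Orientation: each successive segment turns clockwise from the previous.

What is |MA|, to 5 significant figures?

7.2678

T is at the origin; TM runs at 82.8° with length 8.6, so M = (1.0779, 8.5322). ∠TMG = 82.2° gives MG at -15.000° from the x-axis; with |MG| = 27.3, G = (27.448, 1.4664). ∠MGC = 65.1° gives GC at -129.90° from the x-axis; with |GC| = 22.5, C = (13.015, -15.795). ∠GCN = 146.9° gives CN at -163.00° from the x-axis; with |CN| = 14.8, N = (-1.1383, -20.122). CN is perpendicular to NF, so NF runs at 107.00°; with |NF| = 16.9, F = (-6.0794, -3.9603). ∠NFA = 104.3° gives FA at 31.300° from the x-axis; with |FA| = 10.5, A = (2.8924, 1.4946). Then |MA| = |A − M| = 7.2678.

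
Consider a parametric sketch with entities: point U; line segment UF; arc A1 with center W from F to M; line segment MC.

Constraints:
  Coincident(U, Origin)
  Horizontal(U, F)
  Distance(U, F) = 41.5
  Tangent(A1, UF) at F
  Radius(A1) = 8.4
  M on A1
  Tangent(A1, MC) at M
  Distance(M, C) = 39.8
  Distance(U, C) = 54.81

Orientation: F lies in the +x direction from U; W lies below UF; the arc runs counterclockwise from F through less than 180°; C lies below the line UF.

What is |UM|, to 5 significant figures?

33.974

U is at the origin; UF is horizontal with |UF| = 41.5 and F on the +x side, so F = (41.500, 0.0000). Tangency of A1 to UF means the radius WF is perpendicular to UF, so W = F + (0, -8.4) = (41.500, -8.4000). Since WM ⟂ MC (tangency), |WC| = √(8.4² + 39.8²) = 40.677 regardless of where M sits on A1. So C lies on both circle(U, 54.81) and circle(W, 40.677); the below-UF intersection is C = (28.367, -46.898). M is the foot of the tangent from C: M = (33.161, -7.3881).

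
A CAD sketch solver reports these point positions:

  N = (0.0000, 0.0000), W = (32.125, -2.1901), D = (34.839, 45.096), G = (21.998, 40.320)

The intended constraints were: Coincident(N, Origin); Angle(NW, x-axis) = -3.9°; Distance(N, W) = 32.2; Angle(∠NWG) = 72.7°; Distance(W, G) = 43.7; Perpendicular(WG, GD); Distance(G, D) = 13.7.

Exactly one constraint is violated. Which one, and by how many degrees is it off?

Perpendicular(WG, GD) — off by 7.00°.

N = (0.00, 0.00) ✓; NW at -3.900° ✓; |NW| = 32.20 ✓; ∠NWG = 72.70° ✓; |WG| = 43.70 ✓; ∠(WG, GD) = 83.00° ✗; |GD| = 13.70 ✓.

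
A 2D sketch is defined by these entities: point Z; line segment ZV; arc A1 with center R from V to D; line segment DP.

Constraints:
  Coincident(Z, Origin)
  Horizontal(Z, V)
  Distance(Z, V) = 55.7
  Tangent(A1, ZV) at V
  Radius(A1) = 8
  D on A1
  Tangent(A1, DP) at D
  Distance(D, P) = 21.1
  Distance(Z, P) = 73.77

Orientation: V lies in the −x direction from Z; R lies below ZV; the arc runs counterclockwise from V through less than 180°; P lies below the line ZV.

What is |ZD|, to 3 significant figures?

63.7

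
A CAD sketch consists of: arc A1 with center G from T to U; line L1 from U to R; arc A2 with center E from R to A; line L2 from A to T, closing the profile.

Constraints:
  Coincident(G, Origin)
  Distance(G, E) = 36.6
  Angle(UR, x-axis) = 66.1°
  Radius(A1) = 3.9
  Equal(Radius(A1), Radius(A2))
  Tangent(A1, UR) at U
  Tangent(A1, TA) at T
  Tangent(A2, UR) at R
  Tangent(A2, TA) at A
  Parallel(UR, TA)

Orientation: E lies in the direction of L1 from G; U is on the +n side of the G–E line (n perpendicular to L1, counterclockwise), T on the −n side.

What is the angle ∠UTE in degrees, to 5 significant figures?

83.918°

G is at the origin and E lies 36.6 along u from G, so E = 36.6·u = (14.828, 33.462). Tangency of A1 to both parallel lines with radius 3.9 puts U and T at G ± 3.9·n: U = (-3.5656, 1.5801), T = (3.5656, -1.5801). Then cos ∠UTE = TU·TE / (|TU||TE|), giving 83.918°.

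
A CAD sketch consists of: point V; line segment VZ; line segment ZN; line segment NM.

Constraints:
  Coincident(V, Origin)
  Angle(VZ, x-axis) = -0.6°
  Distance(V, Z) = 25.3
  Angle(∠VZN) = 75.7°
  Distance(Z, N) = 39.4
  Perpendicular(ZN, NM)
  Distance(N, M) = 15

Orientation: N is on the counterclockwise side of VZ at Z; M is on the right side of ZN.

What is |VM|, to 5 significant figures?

51.580

V is at the origin; VZ runs at -0.6° with length 25.3, so Z = 25.3·(cos -0.6°, sin -0.6°) = (25.299, -0.26494). ∠VZN = 75.7°, so ZN runs at -0.6° + (180° − 75.7°) = 103.70° from the x-axis; with |ZN| = 39.4, N = Z + 39.4·(cos 103.70°, sin 103.70°) = (15.967, 38.014). ZN is perpendicular to NM; with |NM| = 15.0 on the right of ZN, M = N + 15.0·(0.97155, 0.23684) = (30.540, 41.567). Then |VM| = |M − V| = 51.580.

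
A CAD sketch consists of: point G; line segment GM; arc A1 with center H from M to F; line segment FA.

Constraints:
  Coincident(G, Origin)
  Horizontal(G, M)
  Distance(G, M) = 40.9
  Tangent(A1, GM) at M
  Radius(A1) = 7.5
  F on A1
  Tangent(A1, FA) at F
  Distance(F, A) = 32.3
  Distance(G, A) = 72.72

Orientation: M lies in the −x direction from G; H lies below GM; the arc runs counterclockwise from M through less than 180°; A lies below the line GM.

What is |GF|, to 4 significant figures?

46.75

Checks: ∠(HM, MG) = 90.00° ✓; |HM| = 7.500 ✓; |HF| = 7.500 ✓; ∠(HF, FA) = 90.00° ✓; |FA| = 32.30 ✓; |GA| = 72.72 ✓.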